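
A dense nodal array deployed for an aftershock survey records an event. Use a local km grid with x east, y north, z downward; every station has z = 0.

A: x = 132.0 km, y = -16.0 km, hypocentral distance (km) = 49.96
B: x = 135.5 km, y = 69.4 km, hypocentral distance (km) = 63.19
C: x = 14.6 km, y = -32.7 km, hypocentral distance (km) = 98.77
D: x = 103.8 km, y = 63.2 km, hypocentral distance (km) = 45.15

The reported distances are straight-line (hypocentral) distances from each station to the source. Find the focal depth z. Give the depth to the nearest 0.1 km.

Each station gives a sphere (x−x_i)² + (y−y_i)² + z² = d_i² (stations at z=0).
Subtracting the A sphere from B and C: z² cancels, leaving linear equations in x and y:
7.0 x + 170.8 y = 3999.64
-234.8 x − 33.4 y = -23657.06
Solving: x ≈ 97.994, y ≈ 19.401 km (keep extra digits for the depth step; rounded: 98.0, 19.4).
Then from the A sphere: z² = 49.96² − (x − 132.0)² − (y + 16.0)² with x = 97.994, y = 19.401, so z ≈ 9.293 ≈ 9.3 km.

9.3 km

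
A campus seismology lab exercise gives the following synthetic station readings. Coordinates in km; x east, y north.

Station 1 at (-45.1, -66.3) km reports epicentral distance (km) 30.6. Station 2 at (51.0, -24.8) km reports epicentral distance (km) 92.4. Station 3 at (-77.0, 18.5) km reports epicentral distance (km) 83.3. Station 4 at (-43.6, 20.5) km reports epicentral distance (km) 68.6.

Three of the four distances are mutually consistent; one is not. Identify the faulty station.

Solve using three stations at a time. Using Station 1, Station 3, Station 4 (subtract circle equations pairwise → linear system) gives (x, y) ≈ (-23.0, -45.0).
Distances from that point to each station vs reported:
  Station 1: calculated 30.7 vs reported 30.6 → residual 0.1 km
  Station 2: calculated 76.7 vs reported 92.4 → residual 15.7 km
  Station 3: calculated 83.3 vs reported 83.3 → residual 0.0 km
  Station 4: calculated 68.6 vs reported 68.6 → residual 0.0 km
Station 1, Station 3, Station 4 are mutually consistent (residuals ≈ 0); Station 2 is off by 15.7 km.

Station 2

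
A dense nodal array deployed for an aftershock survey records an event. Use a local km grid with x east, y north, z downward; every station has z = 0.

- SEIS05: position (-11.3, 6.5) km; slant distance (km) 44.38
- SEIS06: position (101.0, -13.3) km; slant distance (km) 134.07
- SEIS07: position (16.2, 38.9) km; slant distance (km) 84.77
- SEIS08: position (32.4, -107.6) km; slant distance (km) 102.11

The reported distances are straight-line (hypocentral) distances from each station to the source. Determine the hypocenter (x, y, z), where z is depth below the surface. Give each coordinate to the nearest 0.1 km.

Each station gives a sphere (x−x_i)² + (y−y_i)² + z² = d_i² (stations at z=0).
Subtracting the SEIS05 sphere from SEIS06 and SEIS07: z² cancels, leaving linear equations in x and y:
224.6 x − 39.6 y = -5797.23
55.0 x + 64.8 y = -3610.66
Solving: x ≈ -30.997, y ≈ -29.411 km (keep extra digits for the depth step; rounded: -31.0, -29.4).
Then from the SEIS05 sphere: z² = 44.38² − (x + 11.3)² − (y − 6.5)² with x = -30.997, y = -29.411, so z ≈ 17.088 ≈ 17.1 km.

x ≈ -31.0 km, y ≈ -29.4 km, depth ≈ 17.1 km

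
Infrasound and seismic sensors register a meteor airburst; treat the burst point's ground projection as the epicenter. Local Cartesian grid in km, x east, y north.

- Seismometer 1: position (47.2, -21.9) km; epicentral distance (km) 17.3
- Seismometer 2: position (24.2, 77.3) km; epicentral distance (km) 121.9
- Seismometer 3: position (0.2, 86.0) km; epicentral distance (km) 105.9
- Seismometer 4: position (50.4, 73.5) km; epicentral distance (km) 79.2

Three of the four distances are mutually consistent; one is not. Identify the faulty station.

Seismometer 2

Solve using three stations at a time. Using Seismometer 1, Seismometer 3, Seismometer 4 (subtract circle equations pairwise → linear system) gives (x, y) ≈ (53.3, -5.7).
Distances from that point to each station vs reported:
  Seismometer 1: calculated 17.3 vs reported 17.3 → residual 0.0 km
  Seismometer 2: calculated 87.9 vs reported 121.9 → residual 34.0 km
  Seismometer 3: calculated 105.9 vs reported 105.9 → residual 0.0 km
  Seismometer 4: calculated 79.2 vs reported 79.2 → residual 0.0 km
Seismometer 1, Seismometer 3, Seismometer 4 are mutually consistent (residuals ≈ 0); Seismometer 2 is off by 34.0 km.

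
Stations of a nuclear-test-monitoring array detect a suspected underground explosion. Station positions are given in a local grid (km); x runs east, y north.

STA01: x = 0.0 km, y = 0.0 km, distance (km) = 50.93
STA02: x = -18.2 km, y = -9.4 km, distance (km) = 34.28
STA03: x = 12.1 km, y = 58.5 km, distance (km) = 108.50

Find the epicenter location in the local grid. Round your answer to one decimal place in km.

x ≈ -28.8 km, y ≈ -42.0 km

Circle about each station: x² + y² = 50.93²; (x + 18.2)² + (y + 9.4)² = 34.28²; (x − 12.1)² + (y − 58.5)² = 108.50².
Subtracting pairs of circle equations eliminates x²+y² and gives linear equations (the radical axes):
-36.4 x − 18.8 y = 1838.35
24.2 x + 117.0 y = -5609.73
Solving the 2×2 system: x ≈ -28.8, y ≈ -42.0 km.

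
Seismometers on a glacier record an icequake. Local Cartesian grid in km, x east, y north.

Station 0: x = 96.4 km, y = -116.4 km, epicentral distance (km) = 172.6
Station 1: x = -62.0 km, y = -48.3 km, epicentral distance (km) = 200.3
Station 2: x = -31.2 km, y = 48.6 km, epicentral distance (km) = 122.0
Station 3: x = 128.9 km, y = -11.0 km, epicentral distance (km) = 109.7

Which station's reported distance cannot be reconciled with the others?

Solve using three stations at a time. Using Station 1, Station 2, Station 3 (subtract circle equations pairwise → linear system) gives (x, y) ≈ (83.8, 88.9).
Distances from that point to each station vs reported:
  Station 0: calculated 205.7 vs reported 172.6 → residual 33.1 km
  Station 1: calculated 200.2 vs reported 200.3 → residual 0.1 km
  Station 2: calculated 121.9 vs reported 122.0 → residual 0.1 km
  Station 3: calculated 109.6 vs reported 109.7 → residual 0.1 km
Station 1, Station 2, Station 3 are mutually consistent (residuals ≈ 0); Station 0 is off by 33.1 km.

Station 0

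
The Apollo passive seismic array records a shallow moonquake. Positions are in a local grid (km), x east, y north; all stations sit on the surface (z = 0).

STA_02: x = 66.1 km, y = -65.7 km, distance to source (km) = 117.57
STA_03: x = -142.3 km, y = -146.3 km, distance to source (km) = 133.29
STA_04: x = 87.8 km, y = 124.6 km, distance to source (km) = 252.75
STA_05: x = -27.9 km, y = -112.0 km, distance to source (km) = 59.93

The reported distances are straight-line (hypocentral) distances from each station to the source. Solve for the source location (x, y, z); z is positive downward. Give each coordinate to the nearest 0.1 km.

(-35.1, -89.3, 55.0)

Each station gives a sphere (x−x_i)² + (y−y_i)² + z² = d_i² (stations at z=0).
Subtracting the STA_02 sphere from STA_03 and STA_04: z² cancels, leaving linear equations in x and y:
-416.8 x − 161.2 y = 29023.76
43.4 x + 380.6 y = -35511.56
Solving: x ≈ -35.097, y ≈ -89.302 km (keep extra digits for the depth step; rounded: -35.1, -89.3).
Then from the STA_02 sphere: z² = 117.57² − (x − 66.1)² − (y + 65.7)² with x = -35.097, y = -89.302, so z ≈ 54.998 ≈ 55.0 km.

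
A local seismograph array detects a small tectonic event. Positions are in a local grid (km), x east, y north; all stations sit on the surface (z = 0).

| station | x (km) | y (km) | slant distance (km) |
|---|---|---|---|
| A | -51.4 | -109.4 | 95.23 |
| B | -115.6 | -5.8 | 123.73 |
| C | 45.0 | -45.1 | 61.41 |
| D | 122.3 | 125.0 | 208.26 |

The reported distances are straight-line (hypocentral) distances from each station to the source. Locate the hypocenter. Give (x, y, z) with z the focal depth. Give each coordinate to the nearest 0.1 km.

Each station gives a sphere (x−x_i)² + (y−y_i)² + z² = d_i² (stations at z=0).
Subtracting the A sphere from B and C: z² cancels, leaving linear equations in x and y:
-128.4 x + 207.2 y = -7453.68
192.8 x + 128.6 y = -5253.75
Solving: x ≈ -2.303, y ≈ -37.401 km (keep extra digits for the depth step; rounded: -2.3, -37.4).
Then from the A sphere: z² = 95.23² − (x + 51.4)² − (y + 109.4)² with x = -2.303, y = -37.401, so z ≈ 38.398 ≈ 38.4 km.
Check against D (with the unrounded solution): distance 208.26 ≈ 208.26 km. ✓

(-2.3, -37.4, 38.4)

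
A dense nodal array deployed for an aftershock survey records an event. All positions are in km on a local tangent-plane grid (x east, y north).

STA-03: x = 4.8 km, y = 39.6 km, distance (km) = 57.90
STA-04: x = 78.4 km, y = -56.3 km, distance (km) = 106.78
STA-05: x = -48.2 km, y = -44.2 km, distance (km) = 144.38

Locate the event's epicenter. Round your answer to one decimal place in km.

Circle about each station: (x − 4.8)² + (y − 39.6)² = 57.90²; (x − 78.4)² + (y + 56.3)² = 106.78²; (x + 48.2)² + (y + 44.2)² = 144.38².
Subtracting the STA-03 equation from the STA-04 and STA-05 equations removes the quadratic terms:
147.2 x − 191.8 y = -324.51
-106.0 x − 167.6 y = -14807.49
Solving the 2×2 system: x ≈ 61.9, y ≈ 49.2 km.

61.9 km east, 49.2 km north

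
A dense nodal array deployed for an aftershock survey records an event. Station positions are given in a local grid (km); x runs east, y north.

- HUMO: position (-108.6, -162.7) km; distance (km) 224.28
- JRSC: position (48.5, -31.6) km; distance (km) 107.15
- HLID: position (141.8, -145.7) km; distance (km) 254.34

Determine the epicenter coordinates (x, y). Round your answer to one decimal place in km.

Circle about each station: (x + 108.6)² + (y + 162.7)² = 224.28²; (x − 48.5)² + (y + 31.6)² = 107.15²; (x − 141.8)² + (y + 145.7)² = 254.34².
Subtracting the HUMO equation from the JRSC and HLID equations removes the quadratic terms:
314.2 x + 262.2 y = 3905.96
500.8 x + 34.0 y = -11316.84
Solving the 2×2 system: x ≈ -25.7, y ≈ 45.7 km.

-25.7 km east, 45.7 km north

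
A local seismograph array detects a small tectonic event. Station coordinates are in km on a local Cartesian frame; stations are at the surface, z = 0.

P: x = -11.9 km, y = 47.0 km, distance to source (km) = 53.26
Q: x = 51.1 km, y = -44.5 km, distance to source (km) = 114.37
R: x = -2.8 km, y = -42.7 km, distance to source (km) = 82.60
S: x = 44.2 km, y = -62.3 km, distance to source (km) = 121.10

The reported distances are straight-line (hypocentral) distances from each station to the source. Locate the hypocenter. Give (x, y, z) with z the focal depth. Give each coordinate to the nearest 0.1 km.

Each station gives a sphere (x−x_i)² + (y−y_i)² + z² = d_i² (stations at z=0).
Subtracting the P sphere from Q and R: z² cancels, leaving linear equations in x and y:
126.0 x − 183.0 y = -8003.02
18.2 x − 179.4 y = -4505.61
Solving: x ≈ -31.712, y ≈ 21.898 km (keep extra digits for the depth step; rounded: -31.7, 21.9).
Then from the P sphere: z² = 53.26² − (x + 11.9)² − (y − 47.0)² with x = -31.712, y = 21.898, so z ≈ 42.591 ≈ 42.6 km.

(-31.7, 21.9, 42.6)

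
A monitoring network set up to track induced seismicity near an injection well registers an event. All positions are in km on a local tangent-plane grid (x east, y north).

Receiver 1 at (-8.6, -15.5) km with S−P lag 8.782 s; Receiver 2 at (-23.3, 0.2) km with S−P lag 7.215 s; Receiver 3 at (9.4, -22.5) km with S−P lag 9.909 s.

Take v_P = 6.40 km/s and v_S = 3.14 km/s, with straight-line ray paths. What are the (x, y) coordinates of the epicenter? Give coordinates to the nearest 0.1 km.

Distance from S−P lag: d = Δt · v_P v_S / (v_P − v_S) = Δt · (6.40·3.14)/(6.40−3.14) ≈ 6.1644·Δt.
So d_Receiver 1 = 54.14, d_Receiver 2 = 44.48, d_Receiver 3 = 61.08 km.
Circle about each station: (x + 8.6)² + (y + 15.5)² = 54.14²; (x + 23.3)² + (y − 0.2)² = 44.48²; (x − 9.4)² + (y + 22.5)² = 61.08².
Subtracting the Receiver 1 equation from the Receiver 2 and Receiver 3 equations removes the quadratic terms:
-29.4 x + 31.4 y = 1181.39
36.0 x − 14.0 y = -519.23
Solving the 2×2 system: x ≈ 0.3, y ≈ 37.9 km.
Check against Receiver 1 (with the unrounded x, y): √((x + 8.6)²+(y + 15.5)²) = 54.17 ≈ 54.14 km. ✓

x ≈ 0.3 km, y ≈ 37.9 km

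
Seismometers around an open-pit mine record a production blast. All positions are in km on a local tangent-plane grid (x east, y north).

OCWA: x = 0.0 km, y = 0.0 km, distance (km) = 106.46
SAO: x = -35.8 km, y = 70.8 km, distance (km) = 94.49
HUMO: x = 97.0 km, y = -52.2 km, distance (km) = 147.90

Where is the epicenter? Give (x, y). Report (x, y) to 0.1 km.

Circle about each station: x² + y² = 106.46²; (x + 35.8)² + (y − 70.8)² = 94.49²; (x − 97.0)² + (y + 52.2)² = 147.90².
Subtracting the OCWA equation from the SAO and HUMO equations removes the quadratic terms:
-71.6 x + 141.6 y = 8699.65
194.0 x − 104.4 y = 1593.16
Solving the 2×2 system: x ≈ 56.7, y ≈ 90.1 km.
Check against OCWA (with the unrounded x, y): √(x²+y²) = 106.47 ≈ 106.46 km. ✓

x ≈ 56.7 km, y ≈ 90.1 km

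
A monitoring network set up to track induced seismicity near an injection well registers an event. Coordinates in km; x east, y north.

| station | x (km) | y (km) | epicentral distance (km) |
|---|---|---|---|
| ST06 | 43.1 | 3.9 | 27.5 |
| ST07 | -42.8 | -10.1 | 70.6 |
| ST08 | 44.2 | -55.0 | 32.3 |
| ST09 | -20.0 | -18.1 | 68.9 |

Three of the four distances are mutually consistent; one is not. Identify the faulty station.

ST07

Solve using three stations at a time. Using ST06, ST08, ST09 (subtract circle equations pairwise → linear system) gives (x, y) ≈ (48.7, -23.0).
Distances from that point to each station vs reported:
  ST06: calculated 27.5 vs reported 27.5 → residual 0.0 km
  ST07: calculated 92.4 vs reported 70.6 → residual 21.8 km
  ST08: calculated 32.3 vs reported 32.3 → residual 0.0 km
  ST09: calculated 68.9 vs reported 68.9 → residual 0.0 km
ST06, ST08, ST09 are mutually consistent (residuals ≈ 0); ST07 is off by 21.8 km.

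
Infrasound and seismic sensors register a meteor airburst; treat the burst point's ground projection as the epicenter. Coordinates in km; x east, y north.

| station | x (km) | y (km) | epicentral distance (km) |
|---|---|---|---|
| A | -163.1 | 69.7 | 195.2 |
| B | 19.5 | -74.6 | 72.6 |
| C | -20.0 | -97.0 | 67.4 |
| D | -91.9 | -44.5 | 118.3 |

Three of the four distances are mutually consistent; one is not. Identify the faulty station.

Solve using three stations at a time. Using A, B, D (subtract circle equations pairwise → linear system) gives (x, y) ≈ (18.5, -1.9).
Distances from that point to each station vs reported:
  A: calculated 195.2 vs reported 195.2 → residual 0.0 km
  B: calculated 72.7 vs reported 72.6 → residual 0.1 km
  C: calculated 102.6 vs reported 67.4 → residual 35.2 km
  D: calculated 118.4 vs reported 118.3 → residual 0.1 km
A, B, D are mutually consistent (residuals ≈ 0); C is off by 35.2 km.

C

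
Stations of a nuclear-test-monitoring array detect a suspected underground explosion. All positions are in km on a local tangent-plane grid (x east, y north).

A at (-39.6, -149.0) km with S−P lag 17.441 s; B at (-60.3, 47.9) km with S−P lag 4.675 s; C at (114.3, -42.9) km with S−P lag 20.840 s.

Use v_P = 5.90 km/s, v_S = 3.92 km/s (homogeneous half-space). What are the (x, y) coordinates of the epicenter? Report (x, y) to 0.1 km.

Distance from S−P lag: d = Δt · v_P v_S / (v_P − v_S) = Δt · (5.90·3.92)/(5.90−3.92) ≈ 11.6808·Δt.
So d_A = 203.72, d_B = 54.61, d_C = 243.43 km.
Circle about each station: (x + 39.6)² + (y + 149.0)² = 203.72²; (x + 60.3)² + (y − 47.9)² = 54.61²; (x − 114.3)² + (y + 42.9)² = 243.43².
Subtracting the A equation from the B and C equations removes the quadratic terms:
-41.4 x + 393.8 y = 20680.93
307.8 x + 212.2 y = -26620.59
Solving the 2×2 system: x ≈ -114.4, y ≈ 40.5 km.

(-114.4, 40.5)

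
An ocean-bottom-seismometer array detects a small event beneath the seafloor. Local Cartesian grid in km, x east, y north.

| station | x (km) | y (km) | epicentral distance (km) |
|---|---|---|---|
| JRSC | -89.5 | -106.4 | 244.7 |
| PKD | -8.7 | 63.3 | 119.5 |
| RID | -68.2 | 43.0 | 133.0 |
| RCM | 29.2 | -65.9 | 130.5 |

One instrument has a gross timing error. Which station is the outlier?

Solve using three stations at a time. Using JRSC, PKD, RCM (subtract circle equations pairwise → linear system) gives (x, y) ≈ (108.0, 38.0).
Distances from that point to each station vs reported:
  JRSC: calculated 244.6 vs reported 244.7 → residual 0.1 km
  PKD: calculated 119.4 vs reported 119.5 → residual 0.1 km
  RID: calculated 176.2 vs reported 133.0 → residual 43.2 km
  RCM: calculated 130.4 vs reported 130.5 → residual 0.1 km
JRSC, PKD, RCM are mutually consistent (residuals ≈ 0); RID is off by 43.2 km.

RID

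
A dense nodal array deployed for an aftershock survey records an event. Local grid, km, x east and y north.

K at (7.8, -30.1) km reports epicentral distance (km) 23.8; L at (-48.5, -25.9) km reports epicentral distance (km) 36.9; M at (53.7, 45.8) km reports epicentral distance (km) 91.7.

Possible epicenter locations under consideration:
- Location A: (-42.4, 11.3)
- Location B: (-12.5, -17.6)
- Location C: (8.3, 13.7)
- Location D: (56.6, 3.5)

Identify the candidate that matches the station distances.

Location B

For each candidate, compare |candidate − station| to the reported distance:
Location A: residuals K 41.3, L 0.8, M 10.4 → max 41.3 km
Location B: residuals K 0.0, L 0.0, M 0.0 → max 0.0 km
Location C: residuals K 20.0, L 32.3, M 36.1 → max 36.1 km
Location D: residuals K 35.4, L 72.2, M 49.3 → max 72.2 km
Only Location B has all residuals ≈ 0.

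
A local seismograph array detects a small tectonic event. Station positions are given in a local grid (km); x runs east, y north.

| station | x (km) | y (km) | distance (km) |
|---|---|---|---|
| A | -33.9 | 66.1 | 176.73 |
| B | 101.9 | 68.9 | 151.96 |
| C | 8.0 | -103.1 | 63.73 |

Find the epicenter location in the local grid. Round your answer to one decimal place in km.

(67.0, -79.0)

Circle about each station: (x + 33.9)² + (y − 66.1)² = 176.73²; (x − 101.9)² + (y − 68.9)² = 151.96²; (x − 8.0)² + (y + 103.1)² = 63.73².
Subtracting pairs of circle equations eliminates x²+y² and gives linear equations (the radical axes):
271.6 x + 5.6 y = 17754.05
83.8 x − 338.4 y = 32347.17
Solving the 2×2 system: x ≈ 67.0, y ≈ -79.0 km.
Check against A (with the unrounded x, y): √((x + 33.9)²+(y − 66.1)²) = 176.73 ≈ 176.73 km. ✓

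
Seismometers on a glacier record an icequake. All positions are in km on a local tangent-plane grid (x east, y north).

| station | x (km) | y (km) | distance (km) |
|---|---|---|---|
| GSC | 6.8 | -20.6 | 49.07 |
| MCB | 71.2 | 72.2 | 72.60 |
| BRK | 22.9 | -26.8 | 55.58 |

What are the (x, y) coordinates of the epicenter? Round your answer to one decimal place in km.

Circle about each station: (x − 6.8)² + (y + 20.6)² = 49.07²; (x − 71.2)² + (y − 72.2)² = 72.60²; (x − 22.9)² + (y + 26.8)² = 55.58².
Subtracting the GSC equation from the MCB and BRK equations removes the quadratic terms:
128.8 x + 185.6 y = 6948.78
32.2 x − 12.4 y = 90.78
Solving the 2×2 system: x ≈ 13.6, y ≈ 28.0 km.

x ≈ 13.6 km, y ≈ 28.0 km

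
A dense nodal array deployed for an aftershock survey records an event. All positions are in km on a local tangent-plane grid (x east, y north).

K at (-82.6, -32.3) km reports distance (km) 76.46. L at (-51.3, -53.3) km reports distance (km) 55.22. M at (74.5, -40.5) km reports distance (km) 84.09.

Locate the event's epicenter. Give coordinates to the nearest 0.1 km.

Circle about each station: (x + 82.6)² + (y + 32.3)² = 76.46²; (x + 51.3)² + (y + 53.3)² = 55.22²; (x − 74.5)² + (y + 40.5)² = 84.09².
Subtracting the K equation from the L and M equations removes the quadratic terms:
62.6 x − 42.0 y = 403.41
314.2 x − 16.4 y = -1900.55
Solving the 2×2 system: x ≈ -7.1, y ≈ -20.2 km.

-7.1 km east, -20.2 km north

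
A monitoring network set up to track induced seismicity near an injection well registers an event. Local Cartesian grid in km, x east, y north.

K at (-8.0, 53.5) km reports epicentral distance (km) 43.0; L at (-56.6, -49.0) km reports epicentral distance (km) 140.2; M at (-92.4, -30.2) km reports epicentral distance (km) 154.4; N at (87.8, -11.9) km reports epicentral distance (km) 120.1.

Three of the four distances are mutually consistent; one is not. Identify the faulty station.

N

Solve using three stations at a time. Using K, L, M (subtract circle equations pairwise → linear system) gives (x, y) ≈ (34.8, 57.3).
Distances from that point to each station vs reported:
  K: calculated 43.0 vs reported 43.0 → residual 0.0 km
  L: calculated 140.2 vs reported 140.2 → residual 0.0 km
  M: calculated 154.4 vs reported 154.4 → residual 0.0 km
  N: calculated 87.2 vs reported 120.1 → residual 32.9 km
K, L, M are mutually consistent (residuals ≈ 0); N is off by 32.9 km.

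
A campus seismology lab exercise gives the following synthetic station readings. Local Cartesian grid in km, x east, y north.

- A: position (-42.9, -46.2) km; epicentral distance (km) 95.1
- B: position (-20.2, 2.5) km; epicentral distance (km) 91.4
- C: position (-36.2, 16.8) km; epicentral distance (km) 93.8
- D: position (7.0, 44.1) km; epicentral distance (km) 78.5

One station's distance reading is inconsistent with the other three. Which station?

B

Solve using three stations at a time. Using A, C, D (subtract circle equations pairwise → linear system) gives (x, y) ≈ (49.2, -22.2).
Distances from that point to each station vs reported:
  A: calculated 95.2 vs reported 95.1 → residual 0.1 km
  B: calculated 73.6 vs reported 91.4 → residual 17.8 km
  C: calculated 93.9 vs reported 93.8 → residual 0.1 km
  D: calculated 78.6 vs reported 78.5 → residual 0.1 km
A, C, D are mutually consistent (residuals ≈ 0); B is off by 17.8 km.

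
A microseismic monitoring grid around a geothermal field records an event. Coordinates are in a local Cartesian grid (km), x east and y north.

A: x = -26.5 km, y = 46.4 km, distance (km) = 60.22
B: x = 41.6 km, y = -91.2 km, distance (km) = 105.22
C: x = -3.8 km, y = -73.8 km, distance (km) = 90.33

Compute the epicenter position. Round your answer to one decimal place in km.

Circle about each station: (x + 26.5)² + (y − 46.4)² = 60.22²; (x − 41.6)² + (y + 91.2)² = 105.22²; (x + 3.8)² + (y + 73.8)² = 90.33².
Subtracting the A equation from the B and C equations removes the quadratic terms:
136.2 x − 275.2 y = -252.01
45.4 x − 240.4 y = -1927.39
Solving the 2×2 system: x ≈ 23.2, y ≈ 12.4 km.

(23.2, 12.4)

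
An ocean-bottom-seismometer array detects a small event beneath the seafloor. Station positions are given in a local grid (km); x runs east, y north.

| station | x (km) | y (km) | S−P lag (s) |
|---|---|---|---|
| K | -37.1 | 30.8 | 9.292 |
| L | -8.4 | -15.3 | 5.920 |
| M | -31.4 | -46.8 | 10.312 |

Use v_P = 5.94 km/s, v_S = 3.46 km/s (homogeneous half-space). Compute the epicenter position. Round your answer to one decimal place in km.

Distance from S−P lag: d = Δt · v_P v_S / (v_P − v_S) = Δt · (5.94·3.46)/(5.94−3.46) ≈ 8.2873·Δt.
So d_K = 77.01, d_L = 49.06, d_M = 85.46 km.
Circle about each station: (x + 37.1)² + (y − 30.8)² = 77.01²; (x + 8.4)² + (y + 15.3)² = 49.06²; (x + 31.4)² + (y + 46.8)² = 85.46².
Subtracting the K equation from the L and M equations removes the quadratic terms:
57.4 x − 92.2 y = 1503.26
11.4 x − 155.2 y = -521.72
Solving the 2×2 system: x ≈ 35.8, y ≈ 6.0 km.

(35.8, 6.0)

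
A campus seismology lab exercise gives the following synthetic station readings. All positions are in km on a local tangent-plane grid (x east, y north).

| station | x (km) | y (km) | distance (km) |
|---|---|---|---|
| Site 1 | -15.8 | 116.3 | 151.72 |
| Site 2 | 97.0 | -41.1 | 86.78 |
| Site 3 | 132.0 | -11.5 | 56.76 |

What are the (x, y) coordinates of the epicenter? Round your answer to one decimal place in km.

Circle about each station: (x + 15.8)² + (y − 116.3)² = 151.72²; (x − 97.0)² + (y + 41.1)² = 86.78²; (x − 132.0)² + (y + 11.5)² = 56.76².
Subtracting the Site 1 equation from the Site 2 and Site 3 equations removes the quadratic terms:
225.6 x − 314.8 y = 12811.07
295.6 x − 255.6 y = 23578.18
Solving the 2×2 system: x ≈ 117.2, y ≈ 43.3 km.

117.2 km east, 43.3 km north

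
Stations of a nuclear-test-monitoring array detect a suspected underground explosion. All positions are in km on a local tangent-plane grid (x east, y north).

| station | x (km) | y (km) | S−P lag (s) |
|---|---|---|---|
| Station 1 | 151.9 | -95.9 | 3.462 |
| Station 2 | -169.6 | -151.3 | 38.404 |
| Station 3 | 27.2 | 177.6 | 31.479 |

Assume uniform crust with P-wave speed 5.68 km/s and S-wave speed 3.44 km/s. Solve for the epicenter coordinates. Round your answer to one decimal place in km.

Distance from S−P lag: d = Δt · v_P v_S / (v_P − v_S) = Δt · (5.68·3.44)/(5.68−3.44) ≈ 8.7229·Δt.
So d_Station 1 = 30.20, d_Station 2 = 334.99, d_Station 3 = 274.59 km.
Circle about each station: (x − 151.9)² + (y + 95.9)² = 30.20²; (x + 169.6)² + (y + 151.3)² = 334.99²; (x − 27.2)² + (y − 177.6)² = 274.59².
Subtracting the Station 1 equation from the Station 2 and Station 3 equations removes the quadratic terms:
-643.0 x − 110.8 y = -91920.83
-249.4 x + 547.0 y = -74476.45
Solving the 2×2 system: x ≈ 154.3, y ≈ -65.8 km.

(154.3, -65.8)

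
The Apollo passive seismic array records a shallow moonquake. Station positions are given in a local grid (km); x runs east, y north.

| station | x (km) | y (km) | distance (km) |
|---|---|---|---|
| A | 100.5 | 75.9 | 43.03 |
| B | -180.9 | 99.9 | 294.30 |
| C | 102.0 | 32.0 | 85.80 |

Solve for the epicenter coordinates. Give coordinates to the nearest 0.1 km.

Circle about each station: (x − 100.5)² + (y − 75.9)² = 43.03²; (x + 180.9)² + (y − 99.9)² = 294.30²; (x − 102.0)² + (y − 32.0)² = 85.80².
Subtracting pairs of circle equations eliminates x²+y² and gives linear equations (the radical axes):
-562.8 x + 48.0 y = -57917.15
3.0 x − 87.8 y = -9943.12
Solving the 2×2 system: x ≈ 112.9, y ≈ 117.1 km.

112.9 km east, 117.1 km north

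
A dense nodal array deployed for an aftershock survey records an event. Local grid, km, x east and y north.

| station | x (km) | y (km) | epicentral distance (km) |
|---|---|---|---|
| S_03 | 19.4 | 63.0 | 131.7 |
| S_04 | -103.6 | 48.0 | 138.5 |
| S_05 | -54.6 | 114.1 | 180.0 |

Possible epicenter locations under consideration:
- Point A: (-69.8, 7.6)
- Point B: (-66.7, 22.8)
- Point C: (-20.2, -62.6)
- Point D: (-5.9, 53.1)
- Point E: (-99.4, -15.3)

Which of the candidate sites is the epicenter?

Point C

For each candidate, compare |candidate − station| to the reported distance:
Point A: residuals S_03 26.7, S_04 85.8, S_05 72.4 → max 85.8 km
Point B: residuals S_03 36.7, S_04 93.8, S_05 87.9 → max 93.8 km
Point C: residuals S_03 0.0, S_04 0.0, S_05 0.0 → max 0.0 km
Point D: residuals S_03 104.5, S_04 40.7, S_05 101.9 → max 104.5 km
Point E: residuals S_03 10.6, S_04 75.1, S_05 43.1 → max 75.1 km
Only Point C has all residuals ≈ 0.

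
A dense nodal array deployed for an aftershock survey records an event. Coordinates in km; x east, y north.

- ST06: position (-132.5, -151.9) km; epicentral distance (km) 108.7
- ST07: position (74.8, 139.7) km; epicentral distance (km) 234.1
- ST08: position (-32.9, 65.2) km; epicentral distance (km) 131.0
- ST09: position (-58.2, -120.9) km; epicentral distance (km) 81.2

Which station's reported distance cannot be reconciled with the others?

Solve using three stations at a time. Using ST06, ST08, ST09 (subtract circle equations pairwise → linear system) gives (x, y) ≈ (-96.5, -49.3).
Distances from that point to each station vs reported:
  ST06: calculated 108.7 vs reported 108.7 → residual 0.0 km
  ST07: calculated 255.1 vs reported 234.1 → residual 21.0 km
  ST08: calculated 131.0 vs reported 131.0 → residual 0.0 km
  ST09: calculated 81.2 vs reported 81.2 → residual 0.0 km
ST06, ST08, ST09 are mutually consistent (residuals ≈ 0); ST07 is off by 21.0 km.

ST07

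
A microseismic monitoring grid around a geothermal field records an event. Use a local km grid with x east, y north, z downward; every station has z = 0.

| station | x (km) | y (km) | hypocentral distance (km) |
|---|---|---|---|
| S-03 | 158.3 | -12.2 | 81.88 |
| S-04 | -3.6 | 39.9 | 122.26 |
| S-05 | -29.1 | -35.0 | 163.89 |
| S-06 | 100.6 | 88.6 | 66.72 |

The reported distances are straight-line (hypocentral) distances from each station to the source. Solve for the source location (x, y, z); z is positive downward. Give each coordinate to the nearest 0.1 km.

Each station gives a sphere (x−x_i)² + (y−y_i)² + z² = d_i² (stations at z=0).
Subtracting the S-03 sphere from S-04 and S-05: z² cancels, leaving linear equations in x and y:
-323.8 x + 104.2 y = -31845.93
-374.8 x − 45.6 y = -43291.52
Solving: x ≈ 110.799, y ≈ 38.684 km (keep extra digits for the depth step; rounded: 110.8, 38.7).
Then from the S-03 sphere: z² = 81.88² − (x − 158.3)² − (y + 12.2)² with x = 110.799, y = 38.684, so z ≈ 43.114 ≈ 43.1 km.

x ≈ 110.8 km, y ≈ 38.7 km, depth ≈ 43.1 km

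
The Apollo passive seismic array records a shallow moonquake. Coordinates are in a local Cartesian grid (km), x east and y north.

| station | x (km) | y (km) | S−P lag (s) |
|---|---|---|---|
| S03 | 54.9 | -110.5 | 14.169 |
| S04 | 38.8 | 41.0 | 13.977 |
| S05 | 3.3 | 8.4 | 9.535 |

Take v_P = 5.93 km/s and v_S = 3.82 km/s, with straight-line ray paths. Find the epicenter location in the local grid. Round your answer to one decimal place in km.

Distance from S−P lag: d = Δt · v_P v_S / (v_P − v_S) = Δt · (5.93·3.82)/(5.93−3.82) ≈ 10.7358·Δt.
So d_S03 = 152.12, d_S04 = 150.05, d_S05 = 102.37 km.
Circle about each station: (x − 54.9)² + (y + 110.5)² = 152.12²; (x − 38.8)² + (y − 41.0)² = 150.05²; (x − 3.3)² + (y − 8.4)² = 102.37².
Subtracting pairs of circle equations eliminates x²+y² and gives linear equations (the radical axes):
-32.2 x + 303.0 y = -11412.33
-103.2 x + 237.8 y = -2481.93
Solving the 2×2 system: x ≈ -83.1, y ≈ -46.5 km.
Check against S03 (with the unrounded x, y): √((x − 54.9)²+(y + 110.5)²) = 152.11 ≈ 152.12 km. ✓

-83.1 km east, -46.5 km north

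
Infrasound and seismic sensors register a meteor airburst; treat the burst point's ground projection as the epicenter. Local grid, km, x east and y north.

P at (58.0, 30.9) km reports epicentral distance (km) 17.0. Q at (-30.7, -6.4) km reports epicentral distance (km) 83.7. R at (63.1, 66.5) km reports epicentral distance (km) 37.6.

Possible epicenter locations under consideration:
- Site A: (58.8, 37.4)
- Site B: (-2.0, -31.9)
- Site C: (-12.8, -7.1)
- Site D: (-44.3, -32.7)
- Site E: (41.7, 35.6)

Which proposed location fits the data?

Site E

For each candidate, compare |candidate − station| to the reported distance:
Site A: residuals P 10.5, Q 15.9, R 8.2 → max 15.9 km
Site B: residuals P 69.9, Q 45.3, R 80.4 → max 80.4 km
Site C: residuals P 63.4, Q 65.8, R 68.1 → max 68.1 km
Site D: residuals P 103.5, Q 54.1, R 108.6 → max 108.6 km
Site E: residuals P 0.0, Q 0.0, R 0.0 → max 0.0 km
Only Site E has all residuals ≈ 0.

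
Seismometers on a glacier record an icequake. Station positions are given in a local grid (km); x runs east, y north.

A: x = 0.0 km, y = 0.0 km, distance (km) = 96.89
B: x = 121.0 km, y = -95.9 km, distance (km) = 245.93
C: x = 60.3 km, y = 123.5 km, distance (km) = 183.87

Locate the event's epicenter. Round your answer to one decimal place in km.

Circle about each station: x² + y² = 96.89²; (x − 121.0)² + (y + 95.9)² = 245.93²; (x − 60.3)² + (y − 123.5)² = 183.87².
Subtracting pairs of circle equations eliminates x²+y² and gives linear equations (the radical axes):
242.0 x − 191.8 y = -27256.08
120.6 x + 247.0 y = -5532.16
Solving the 2×2 system: x ≈ -94.0, y ≈ 23.5 km.
Check against A (with the unrounded x, y): √(x²+y²) = 96.90 ≈ 96.89 km. ✓

(-94.0, 23.5)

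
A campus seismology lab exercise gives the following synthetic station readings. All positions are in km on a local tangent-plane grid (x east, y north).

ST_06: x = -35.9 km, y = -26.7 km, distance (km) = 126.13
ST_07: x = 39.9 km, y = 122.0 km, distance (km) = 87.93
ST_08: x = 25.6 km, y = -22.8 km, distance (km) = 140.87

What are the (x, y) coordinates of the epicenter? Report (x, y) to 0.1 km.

Circle about each station: (x + 35.9)² + (y + 26.7)² = 126.13²; (x − 39.9)² + (y − 122.0)² = 87.93²; (x − 25.6)² + (y + 22.8)² = 140.87².
Subtracting the ST_06 equation from the ST_07 and ST_08 equations removes the quadratic terms:
151.6 x + 297.4 y = 22651.40
123.0 x + 7.8 y = -4762.08
Solving the 2×2 system: x ≈ -45.0, y ≈ 99.1 km.

(-45.0, 99.1)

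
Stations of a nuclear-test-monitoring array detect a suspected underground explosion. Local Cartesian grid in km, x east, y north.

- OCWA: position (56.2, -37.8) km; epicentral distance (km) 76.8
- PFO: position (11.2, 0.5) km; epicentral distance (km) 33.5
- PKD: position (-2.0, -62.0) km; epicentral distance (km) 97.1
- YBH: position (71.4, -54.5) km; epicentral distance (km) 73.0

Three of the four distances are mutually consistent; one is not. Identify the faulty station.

YBH

Solve using three stations at a time. Using OCWA, PFO, PKD (subtract circle equations pairwise → linear system) gives (x, y) ≈ (23.5, 31.7).
Distances from that point to each station vs reported:
  OCWA: calculated 76.8 vs reported 76.8 → residual 0.0 km
  PFO: calculated 33.5 vs reported 33.5 → residual 0.0 km
  PKD: calculated 97.1 vs reported 97.1 → residual 0.0 km
  YBH: calculated 98.6 vs reported 73.0 → residual 25.6 km
OCWA, PFO, PKD are mutually consistent (residuals ≈ 0); YBH is off by 25.6 km.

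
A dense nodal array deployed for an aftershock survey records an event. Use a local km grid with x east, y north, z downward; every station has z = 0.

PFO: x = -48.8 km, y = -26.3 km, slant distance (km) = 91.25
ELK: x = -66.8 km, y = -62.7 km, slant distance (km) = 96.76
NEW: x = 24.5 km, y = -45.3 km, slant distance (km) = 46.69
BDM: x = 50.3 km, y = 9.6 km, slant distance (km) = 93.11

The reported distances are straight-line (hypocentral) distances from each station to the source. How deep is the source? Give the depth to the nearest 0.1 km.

depth ≈ 39.9 km

Each station gives a sphere (x−x_i)² + (y−y_i)² + z² = d_i² (stations at z=0).
Subtracting the PFO sphere from ELK and NEW: z² cancels, leaving linear equations in x and y:
-36.0 x − 72.8 y = 4284.46
146.6 x − 38.0 y = 5725.82
Solving: x ≈ 21.098, y ≈ -69.286 km (keep extra digits for the depth step; rounded: 21.1, -69.3).
Then from the PFO sphere: z² = 91.25² − (x + 48.8)² − (y + 26.3)² with x = 21.098, y = -69.286, so z ≈ 39.913 ≈ 39.9 km.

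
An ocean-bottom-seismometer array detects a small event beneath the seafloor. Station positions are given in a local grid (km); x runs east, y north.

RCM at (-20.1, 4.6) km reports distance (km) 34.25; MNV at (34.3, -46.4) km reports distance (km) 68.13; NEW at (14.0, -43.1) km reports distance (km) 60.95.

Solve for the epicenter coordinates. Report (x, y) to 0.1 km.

Circle about each station: (x + 20.1)² + (y − 4.6)² = 34.25²; (x − 34.3)² + (y + 46.4)² = 68.13²; (x − 14.0)² + (y + 43.1)² = 60.95².
Subtracting the RCM equation from the MNV and NEW equations removes the quadratic terms:
108.8 x − 102.0 y = -564.35
68.2 x − 95.4 y = -913.40
Solving the 2×2 system: x ≈ 11.5, y ≈ 17.8 km.

x ≈ 11.5 km, y ≈ 17.8 km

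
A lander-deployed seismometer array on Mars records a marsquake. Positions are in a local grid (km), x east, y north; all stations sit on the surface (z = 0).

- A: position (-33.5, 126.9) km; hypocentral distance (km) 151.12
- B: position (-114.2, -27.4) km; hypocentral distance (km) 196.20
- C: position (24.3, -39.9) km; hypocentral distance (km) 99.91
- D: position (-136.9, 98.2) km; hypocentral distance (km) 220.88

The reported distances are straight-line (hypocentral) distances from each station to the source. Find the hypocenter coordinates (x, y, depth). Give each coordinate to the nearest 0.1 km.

Each station gives a sphere (x−x_i)² + (y−y_i)² + z² = d_i² (stations at z=0).
Subtracting the A sphere from B and C: z² cancels, leaving linear equations in x and y:
-161.4 x − 308.6 y = -19090.65
115.6 x − 333.6 y = -2188.11
Solving: x ≈ 63.601, y ≈ 28.598 km (keep extra digits for the depth step; rounded: 63.6, 28.6).
Then from the A sphere: z² = 151.12² − (x + 33.5)² − (y − 126.9)² with x = 63.601, y = 28.598, so z ≈ 61.199 ≈ 61.2 km.

x ≈ 63.6 km, y ≈ 28.6 km, depth ≈ 61.2 km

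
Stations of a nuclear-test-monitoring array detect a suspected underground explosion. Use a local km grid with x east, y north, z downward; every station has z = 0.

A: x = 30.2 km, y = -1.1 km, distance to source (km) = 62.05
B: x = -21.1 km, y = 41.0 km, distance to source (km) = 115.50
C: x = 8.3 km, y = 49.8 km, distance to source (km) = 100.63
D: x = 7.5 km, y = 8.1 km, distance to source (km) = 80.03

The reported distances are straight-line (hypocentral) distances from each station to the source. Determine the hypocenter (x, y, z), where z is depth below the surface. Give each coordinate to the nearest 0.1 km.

Each station gives a sphere (x−x_i)² + (y−y_i)² + z² = d_i² (stations at z=0).
Subtracting the A sphere from B and C: z² cancels, leaving linear equations in x and y:
-102.6 x + 84.2 y = -8277.09
-43.8 x + 101.8 y = -4640.51
Solving: x ≈ 66.878, y ≈ -16.810 km (keep extra digits for the depth step; rounded: 66.9, -16.8).
Then from the A sphere: z² = 62.05² − (x − 30.2)² − (y + 1.1)² with x = 66.878, y = -16.810, so z ≈ 47.520 ≈ 47.5 km.
Check against D (with the unrounded solution): distance 80.03 ≈ 80.03 km. ✓

x ≈ 66.9 km, y ≈ -16.8 km, depth ≈ 47.5 km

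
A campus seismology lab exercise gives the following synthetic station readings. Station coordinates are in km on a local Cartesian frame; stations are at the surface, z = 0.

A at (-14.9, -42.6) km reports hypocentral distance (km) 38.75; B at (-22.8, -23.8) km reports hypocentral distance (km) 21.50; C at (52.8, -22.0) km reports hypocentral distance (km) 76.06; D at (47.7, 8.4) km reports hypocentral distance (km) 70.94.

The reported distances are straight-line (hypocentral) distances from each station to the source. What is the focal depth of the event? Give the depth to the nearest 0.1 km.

depth ≈ 12.3 km

Each station gives a sphere (x−x_i)² + (y−y_i)² + z² = d_i² (stations at z=0).
Subtracting the A sphere from B and C: z² cancels, leaving linear equations in x and y:
-15.8 x + 37.6 y = 88.82
135.4 x + 41.2 y = -3048.49
Solving: x ≈ -20.600, y ≈ -6.294 km (keep extra digits for the depth step; rounded: -20.6, -6.3).
Then from the A sphere: z² = 38.75² − (x + 14.9)² − (y + 42.6)² with x = -20.600, y = -6.294, so z ≈ 12.286 ≈ 12.3 km.
Check against D (with the unrounded solution): distance 70.93 ≈ 70.94 km. ✓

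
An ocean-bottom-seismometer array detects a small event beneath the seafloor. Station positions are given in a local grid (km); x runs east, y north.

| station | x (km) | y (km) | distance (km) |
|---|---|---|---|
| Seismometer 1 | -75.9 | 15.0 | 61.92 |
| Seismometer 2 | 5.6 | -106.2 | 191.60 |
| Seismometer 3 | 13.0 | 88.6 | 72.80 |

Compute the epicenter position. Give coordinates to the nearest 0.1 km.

-58.4 km east, 74.4 km north

Circle about each station: (x + 75.9)² + (y − 15.0)² = 61.92²; (x − 5.6)² + (y + 106.2)² = 191.60²; (x − 13.0)² + (y − 88.6)² = 72.80².
Subtracting the Seismometer 1 equation from the Seismometer 2 and Seismometer 3 equations removes the quadratic terms:
163.0 x − 242.4 y = -27552.48
177.8 x + 147.2 y = 567.40
Solving the 2×2 system: x ≈ -58.4, y ≈ 74.4 km.
Check against Seismometer 1 (with the unrounded x, y): √((x + 75.9)²+(y − 15.0)²) = 61.92 ≈ 61.92 km. ✓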